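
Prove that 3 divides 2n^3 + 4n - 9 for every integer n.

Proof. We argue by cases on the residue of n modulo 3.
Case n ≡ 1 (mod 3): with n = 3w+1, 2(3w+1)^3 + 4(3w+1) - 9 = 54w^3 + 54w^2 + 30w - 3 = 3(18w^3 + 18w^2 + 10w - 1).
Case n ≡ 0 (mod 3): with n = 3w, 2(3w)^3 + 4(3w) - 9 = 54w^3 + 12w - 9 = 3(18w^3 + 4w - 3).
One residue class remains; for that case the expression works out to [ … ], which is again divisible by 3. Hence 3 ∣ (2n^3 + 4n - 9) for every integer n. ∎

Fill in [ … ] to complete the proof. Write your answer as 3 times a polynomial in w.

3(18w^3 + 36w^2 + 28w + 5)

The residues treated are {1, 0}, so the missing case is n ≡ 2 (mod 3); write n = 3w+2.
Then 2(3w+2)^3 + 4(3w+2) - 9 = 54w^3 + 108w^2 + 84w + 15 = 3(18w^3 + 36w^2 + 28w + 5).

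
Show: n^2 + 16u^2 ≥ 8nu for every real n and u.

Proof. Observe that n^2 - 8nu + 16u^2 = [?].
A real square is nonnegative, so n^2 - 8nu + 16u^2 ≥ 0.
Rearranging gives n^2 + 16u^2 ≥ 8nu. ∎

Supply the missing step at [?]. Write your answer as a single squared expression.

The leading and trailing coefficients are 1^2 and 4^2, and 8 = 2·1·4, so the trinomial is (n - 4u)^2.
Hence n^2 - 8nu + 16u^2 ≥ 0.

(n - 4u)^2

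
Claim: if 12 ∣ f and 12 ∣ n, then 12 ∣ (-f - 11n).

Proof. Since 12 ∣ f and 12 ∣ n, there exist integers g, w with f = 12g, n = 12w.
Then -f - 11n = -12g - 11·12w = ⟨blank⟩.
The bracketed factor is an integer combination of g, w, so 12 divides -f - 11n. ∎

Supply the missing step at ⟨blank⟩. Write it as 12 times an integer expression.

12(-g - 11w)

Pull the common 12 out of every term: -12g - 11·12w = 12(-g - 11w).
-g - 11w is an integer, which exhibits the divisibility.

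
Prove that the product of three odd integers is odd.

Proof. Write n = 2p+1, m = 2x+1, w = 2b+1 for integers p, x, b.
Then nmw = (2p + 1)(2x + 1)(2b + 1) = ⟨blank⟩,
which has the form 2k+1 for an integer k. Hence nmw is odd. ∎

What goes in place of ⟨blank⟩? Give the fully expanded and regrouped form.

(2p + 1)(2x + 1)(2b + 1) = 8bpx + 4bp + 4bx + 2b + 4px + 2p + 2x + 1
= 2(4bpx + 2bp + 2bx + b + 2px + p + x) + 1.
Since 4bpx + 2bp + 2bx + b + 2px + p + x is an integer, the product is of the form 2k+1 for an integer k.

2(4bpx + 2bp + 2bx + b + 2px + p + x) + 1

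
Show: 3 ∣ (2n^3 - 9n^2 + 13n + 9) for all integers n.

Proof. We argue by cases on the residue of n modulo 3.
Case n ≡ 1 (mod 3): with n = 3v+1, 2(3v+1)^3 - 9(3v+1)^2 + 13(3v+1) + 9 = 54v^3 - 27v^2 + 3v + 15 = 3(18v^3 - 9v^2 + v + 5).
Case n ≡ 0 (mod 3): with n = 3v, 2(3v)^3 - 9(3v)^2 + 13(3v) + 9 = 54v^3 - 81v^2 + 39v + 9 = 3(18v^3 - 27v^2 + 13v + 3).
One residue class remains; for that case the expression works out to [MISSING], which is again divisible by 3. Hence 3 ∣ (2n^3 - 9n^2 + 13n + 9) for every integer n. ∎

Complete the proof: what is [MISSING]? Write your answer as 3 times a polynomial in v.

Only n ≡ 2 (mod 3) is unaccounted for. Put n = 3v+2:
2(3v+2)^3 - 9(3v+2)^2 + 13(3v+2) + 9 expands to 54v^3 + 27v^2 + 3v + 15,
and factoring out 3 leaves 3(18v^3 + 9v^2 + v + 5).

3(18v^3 + 9v^2 + v + 5)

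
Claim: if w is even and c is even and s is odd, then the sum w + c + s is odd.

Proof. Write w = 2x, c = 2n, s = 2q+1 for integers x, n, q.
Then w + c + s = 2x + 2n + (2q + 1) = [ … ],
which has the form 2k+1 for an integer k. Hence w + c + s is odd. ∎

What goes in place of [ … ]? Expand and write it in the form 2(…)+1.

2(n + q + x) + 1

2x + 2n + (2q + 1) = 2n + 2q + 2x + 1
= 2(n + q + x) + 1.
Since n + q + x is an integer, the sum is of the form 2k+1 for an integer k.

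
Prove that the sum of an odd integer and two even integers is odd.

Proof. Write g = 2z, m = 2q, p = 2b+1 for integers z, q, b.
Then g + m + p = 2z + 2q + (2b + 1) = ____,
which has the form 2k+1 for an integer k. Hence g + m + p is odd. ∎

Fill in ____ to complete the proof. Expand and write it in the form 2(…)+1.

2(b + q + z) + 1

2z + 2q + (2b + 1) = 2b + 2q + 2z + 1
= 2(b + q + z) + 1.
Since b + q + z is an integer, the sum is of the form 2k+1 for an integer k.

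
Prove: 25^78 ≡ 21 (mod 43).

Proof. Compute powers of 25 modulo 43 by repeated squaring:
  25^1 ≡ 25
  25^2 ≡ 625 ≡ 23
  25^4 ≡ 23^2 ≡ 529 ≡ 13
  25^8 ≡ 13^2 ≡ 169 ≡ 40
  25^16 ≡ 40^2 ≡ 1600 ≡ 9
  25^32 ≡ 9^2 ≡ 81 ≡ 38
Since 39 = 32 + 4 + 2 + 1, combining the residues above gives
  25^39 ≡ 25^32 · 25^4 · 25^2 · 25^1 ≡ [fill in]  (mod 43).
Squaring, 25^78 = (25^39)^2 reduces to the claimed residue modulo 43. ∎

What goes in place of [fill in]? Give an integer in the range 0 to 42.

35

25^32 · 25^4 · 25^2 · 25^1 ≡ 38 · 13 · 23 · 25 = 284050.
284050 mod 43 = 35, so 25^39 ≡ 35 (mod 43).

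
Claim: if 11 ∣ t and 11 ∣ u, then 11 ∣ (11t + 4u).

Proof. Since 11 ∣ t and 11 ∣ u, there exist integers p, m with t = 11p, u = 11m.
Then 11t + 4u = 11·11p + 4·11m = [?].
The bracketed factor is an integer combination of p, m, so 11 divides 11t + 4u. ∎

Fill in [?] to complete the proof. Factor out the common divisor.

Pull the common 11 out of every term: 11·11p + 4·11m = 11(4m + 11p).
4m + 11p is an integer, which exhibits the divisibility.

11(4m + 11p)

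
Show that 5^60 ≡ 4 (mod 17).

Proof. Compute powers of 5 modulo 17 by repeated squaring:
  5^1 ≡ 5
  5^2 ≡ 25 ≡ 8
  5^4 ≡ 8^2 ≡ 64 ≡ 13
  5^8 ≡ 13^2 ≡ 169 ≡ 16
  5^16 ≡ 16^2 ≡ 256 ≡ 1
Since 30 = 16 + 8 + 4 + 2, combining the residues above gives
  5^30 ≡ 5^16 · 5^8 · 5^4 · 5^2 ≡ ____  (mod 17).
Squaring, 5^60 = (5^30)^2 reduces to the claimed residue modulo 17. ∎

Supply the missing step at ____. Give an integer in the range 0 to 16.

5^16 · 5^8 · 5^4 · 5^2 ≡ 1 · 16 · 13 · 8 = 1664.
1664 mod 17 = 15, so 5^30 ≡ 15 (mod 17).

15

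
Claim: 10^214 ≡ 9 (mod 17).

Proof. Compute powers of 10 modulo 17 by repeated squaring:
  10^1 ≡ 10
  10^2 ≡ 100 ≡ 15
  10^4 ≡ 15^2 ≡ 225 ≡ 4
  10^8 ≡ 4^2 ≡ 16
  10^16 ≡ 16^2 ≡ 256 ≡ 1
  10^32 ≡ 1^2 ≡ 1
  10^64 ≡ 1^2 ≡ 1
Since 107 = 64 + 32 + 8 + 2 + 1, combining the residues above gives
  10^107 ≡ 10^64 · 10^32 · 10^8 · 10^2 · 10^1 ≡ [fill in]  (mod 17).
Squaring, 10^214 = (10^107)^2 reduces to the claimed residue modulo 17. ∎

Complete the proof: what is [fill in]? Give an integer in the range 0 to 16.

3

Multiply the listed residues: 1 · 1 · 16 · 15 · 10 = 1 → 16 → 240 → 2400.
Reducing modulo 17: 2400 = 141·17 + 3, so 10^107 ≡ 3.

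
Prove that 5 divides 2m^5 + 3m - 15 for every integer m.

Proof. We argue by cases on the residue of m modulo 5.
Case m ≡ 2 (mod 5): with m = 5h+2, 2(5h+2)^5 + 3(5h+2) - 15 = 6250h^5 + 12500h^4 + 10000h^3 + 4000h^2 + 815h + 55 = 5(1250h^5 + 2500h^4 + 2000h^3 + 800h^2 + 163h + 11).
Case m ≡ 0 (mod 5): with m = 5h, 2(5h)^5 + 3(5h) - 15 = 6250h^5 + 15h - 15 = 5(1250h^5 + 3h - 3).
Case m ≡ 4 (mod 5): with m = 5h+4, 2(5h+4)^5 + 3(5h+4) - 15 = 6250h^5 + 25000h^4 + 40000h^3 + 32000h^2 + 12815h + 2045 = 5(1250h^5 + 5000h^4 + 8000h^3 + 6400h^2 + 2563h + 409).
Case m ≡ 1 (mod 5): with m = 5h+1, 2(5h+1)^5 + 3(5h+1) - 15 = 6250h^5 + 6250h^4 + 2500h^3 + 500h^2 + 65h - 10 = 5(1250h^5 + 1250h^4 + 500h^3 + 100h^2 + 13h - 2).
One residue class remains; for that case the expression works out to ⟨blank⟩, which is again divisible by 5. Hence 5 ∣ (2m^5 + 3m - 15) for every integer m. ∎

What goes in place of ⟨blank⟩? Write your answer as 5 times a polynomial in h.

Only m ≡ 3 (mod 5) is unaccounted for. Put m = 5h+3:
2(5h+3)^5 + 3(5h+3) - 15 expands to 6250h^5 + 18750h^4 + 22500h^3 + 13500h^2 + 4065h + 480,
and factoring out 5 leaves 5(1250h^5 + 3750h^4 + 4500h^3 + 2700h^2 + 813h + 96).

5(1250h^5 + 3750h^4 + 4500h^3 + 2700h^2 + 813h + 96)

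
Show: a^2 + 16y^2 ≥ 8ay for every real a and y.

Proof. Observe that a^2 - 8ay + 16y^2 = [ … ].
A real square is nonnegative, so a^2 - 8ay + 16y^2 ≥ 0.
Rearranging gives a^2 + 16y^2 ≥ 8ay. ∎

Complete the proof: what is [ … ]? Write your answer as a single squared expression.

The leading and trailing coefficients are 1^2 and 4^2, and 8 = 2·1·4, so the trinomial is (a - 4y)^2.
Hence a^2 - 8ay + 16y^2 ≥ 0.

(a - 4y)^2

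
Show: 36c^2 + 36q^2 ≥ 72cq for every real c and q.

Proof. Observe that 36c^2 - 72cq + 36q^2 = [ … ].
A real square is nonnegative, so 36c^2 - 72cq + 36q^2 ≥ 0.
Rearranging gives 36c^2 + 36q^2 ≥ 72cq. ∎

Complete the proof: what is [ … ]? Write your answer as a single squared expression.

(6c - 6q)^2

The leading and trailing coefficients are 6^2 and 6^2, and 72 = 2·6·6, so the trinomial is (6c - 6q)^2.
Hence 36c^2 - 72cq + 36q^2 ≥ 0.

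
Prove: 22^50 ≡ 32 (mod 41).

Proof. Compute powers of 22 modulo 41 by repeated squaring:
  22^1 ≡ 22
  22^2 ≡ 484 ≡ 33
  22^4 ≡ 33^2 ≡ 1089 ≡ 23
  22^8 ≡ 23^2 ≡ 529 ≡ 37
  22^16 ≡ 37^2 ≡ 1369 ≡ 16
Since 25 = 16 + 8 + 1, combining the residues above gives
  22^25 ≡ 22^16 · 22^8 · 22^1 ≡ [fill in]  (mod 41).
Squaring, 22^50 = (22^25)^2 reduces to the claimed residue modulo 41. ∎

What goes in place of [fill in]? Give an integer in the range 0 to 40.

27

Multiply the listed residues: 16 · 37 · 22 = 592 → 13024.
Reducing modulo 41: 13024 = 317·41 + 27, so 22^25 ≡ 27.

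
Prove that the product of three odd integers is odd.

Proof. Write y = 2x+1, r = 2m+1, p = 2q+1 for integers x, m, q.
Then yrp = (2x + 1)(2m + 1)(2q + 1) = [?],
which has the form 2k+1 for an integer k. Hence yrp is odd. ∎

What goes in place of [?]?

(2x + 1)(2m + 1)(2q + 1) = 8mqx + 4mq + 4mx + 2m + 4qx + 2q + 2x + 1
= 2(4mqx + 2mq + 2mx + m + 2qx + q + x) + 1.
Since 4mqx + 2mq + 2mx + m + 2qx + q + x is an integer, the product is of the form 2k+1 for an integer k.

2(4mqx + 2mq + 2mx + m + 2qx + q + x) + 1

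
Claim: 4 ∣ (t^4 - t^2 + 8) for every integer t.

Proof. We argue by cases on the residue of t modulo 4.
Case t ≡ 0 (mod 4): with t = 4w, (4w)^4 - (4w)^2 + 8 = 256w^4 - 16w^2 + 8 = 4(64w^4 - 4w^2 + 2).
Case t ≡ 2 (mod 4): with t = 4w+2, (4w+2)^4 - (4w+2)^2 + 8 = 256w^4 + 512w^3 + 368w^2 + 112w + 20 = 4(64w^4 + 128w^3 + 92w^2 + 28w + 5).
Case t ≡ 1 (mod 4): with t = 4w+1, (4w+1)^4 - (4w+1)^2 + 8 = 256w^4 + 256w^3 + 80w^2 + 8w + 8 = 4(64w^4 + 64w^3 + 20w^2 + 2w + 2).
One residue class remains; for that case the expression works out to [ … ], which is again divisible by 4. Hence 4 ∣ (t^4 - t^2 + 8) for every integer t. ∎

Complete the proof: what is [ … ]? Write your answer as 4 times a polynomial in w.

Only t ≡ 3 (mod 4) is unaccounted for. Put t = 4w+3:
(4w+3)^4 - (4w+3)^2 + 8 expands to 256w^4 + 768w^3 + 848w^2 + 408w + 80,
and factoring out 4 leaves 4(64w^4 + 192w^3 + 212w^2 + 102w + 20).

4(64w^4 + 192w^3 + 212w^2 + 102w + 20)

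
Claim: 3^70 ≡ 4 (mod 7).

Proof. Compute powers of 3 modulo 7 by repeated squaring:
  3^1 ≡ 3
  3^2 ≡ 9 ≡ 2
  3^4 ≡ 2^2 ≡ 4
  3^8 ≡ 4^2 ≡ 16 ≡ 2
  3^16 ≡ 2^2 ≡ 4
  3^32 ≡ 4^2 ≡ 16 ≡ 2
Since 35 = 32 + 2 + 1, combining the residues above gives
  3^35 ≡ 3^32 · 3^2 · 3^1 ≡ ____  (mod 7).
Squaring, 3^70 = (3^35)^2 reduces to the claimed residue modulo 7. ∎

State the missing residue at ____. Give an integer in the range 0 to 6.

5

Multiply the listed residues: 2 · 2 · 3 = 4 → 12.
Reducing modulo 7: 12 = 1·7 + 5, so 3^35 ≡ 5.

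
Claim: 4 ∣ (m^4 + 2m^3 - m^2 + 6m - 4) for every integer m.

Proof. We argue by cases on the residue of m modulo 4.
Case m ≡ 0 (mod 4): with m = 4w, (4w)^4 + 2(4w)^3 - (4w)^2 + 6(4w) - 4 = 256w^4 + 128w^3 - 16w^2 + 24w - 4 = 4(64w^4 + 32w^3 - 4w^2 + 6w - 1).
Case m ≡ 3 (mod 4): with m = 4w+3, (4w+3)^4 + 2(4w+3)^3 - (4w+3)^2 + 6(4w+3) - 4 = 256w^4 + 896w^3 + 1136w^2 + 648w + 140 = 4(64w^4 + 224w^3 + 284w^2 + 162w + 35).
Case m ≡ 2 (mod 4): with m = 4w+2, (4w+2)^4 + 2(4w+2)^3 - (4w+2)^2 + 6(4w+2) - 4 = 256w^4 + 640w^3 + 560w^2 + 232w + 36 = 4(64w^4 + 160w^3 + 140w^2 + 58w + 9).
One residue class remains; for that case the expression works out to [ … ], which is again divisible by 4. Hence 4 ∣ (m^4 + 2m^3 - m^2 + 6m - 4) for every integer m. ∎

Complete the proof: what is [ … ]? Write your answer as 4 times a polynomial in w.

4(64w^4 + 96w^3 + 44w^2 + 14w + 1)

Only m ≡ 1 (mod 4) is unaccounted for. Put m = 4w+1:
(4w+1)^4 + 2(4w+1)^3 - (4w+1)^2 + 6(4w+1) - 4 expands to 256w^4 + 384w^3 + 176w^2 + 56w + 4,
and factoring out 4 leaves 4(64w^4 + 96w^3 + 44w^2 + 14w + 1).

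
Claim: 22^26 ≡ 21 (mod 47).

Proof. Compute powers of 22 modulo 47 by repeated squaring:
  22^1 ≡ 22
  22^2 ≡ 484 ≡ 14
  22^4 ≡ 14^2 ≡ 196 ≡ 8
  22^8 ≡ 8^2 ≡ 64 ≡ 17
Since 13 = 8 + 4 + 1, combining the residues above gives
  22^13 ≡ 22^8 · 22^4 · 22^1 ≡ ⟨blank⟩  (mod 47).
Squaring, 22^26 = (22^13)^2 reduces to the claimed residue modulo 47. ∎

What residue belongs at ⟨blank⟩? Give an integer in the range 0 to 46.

31

Multiply the listed residues: 17 · 8 · 22 = 136 → 2992.
Reducing modulo 47: 2992 = 63·47 + 31, so 22^13 ≡ 31.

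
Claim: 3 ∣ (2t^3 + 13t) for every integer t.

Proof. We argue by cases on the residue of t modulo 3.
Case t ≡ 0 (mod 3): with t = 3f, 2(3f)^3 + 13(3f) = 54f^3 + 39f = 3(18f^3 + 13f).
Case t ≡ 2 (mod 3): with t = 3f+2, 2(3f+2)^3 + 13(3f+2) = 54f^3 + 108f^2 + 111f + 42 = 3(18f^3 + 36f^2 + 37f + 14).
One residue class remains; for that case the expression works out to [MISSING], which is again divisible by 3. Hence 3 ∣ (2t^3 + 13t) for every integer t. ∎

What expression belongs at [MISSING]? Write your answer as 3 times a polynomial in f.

3(18f^3 + 18f^2 + 19f + 5)

The residues treated are {0, 2}, so the missing case is t ≡ 1 (mod 3); write t = 3f+1.
Then 2(3f+1)^3 + 13(3f+1) = 54f^3 + 54f^2 + 57f + 15 = 3(18f^3 + 18f^2 + 19f + 5).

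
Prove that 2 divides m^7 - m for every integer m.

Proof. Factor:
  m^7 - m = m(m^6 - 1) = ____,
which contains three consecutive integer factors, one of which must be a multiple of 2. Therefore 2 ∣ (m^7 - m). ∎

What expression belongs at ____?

m^6 - 1 = (m^2 - 1)(m^4 + m^2 + 1), and m^2 - 1 = (m-1)(m+1).
So m(m^6 - 1) = (m - 1)m(m + 1)(m^4 + m^2 + 1).

(m - 1)m(m + 1)(m^4 + m^2 + 1)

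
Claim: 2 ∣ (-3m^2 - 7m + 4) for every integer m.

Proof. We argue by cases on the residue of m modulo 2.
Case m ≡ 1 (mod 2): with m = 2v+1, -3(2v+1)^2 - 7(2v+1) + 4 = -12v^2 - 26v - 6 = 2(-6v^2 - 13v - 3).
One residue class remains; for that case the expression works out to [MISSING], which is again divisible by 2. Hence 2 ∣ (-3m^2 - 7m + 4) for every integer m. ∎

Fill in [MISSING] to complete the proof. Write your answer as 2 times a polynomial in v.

2(-6v^2 - 7v + 2)

Only m ≡ 0 (mod 2) is unaccounted for. Put m = 2v:
-3(2v)^2 - 7(2v) + 4 expands to -12v^2 - 14v + 4,
and factoring out 2 leaves 2(-6v^2 - 7v + 2).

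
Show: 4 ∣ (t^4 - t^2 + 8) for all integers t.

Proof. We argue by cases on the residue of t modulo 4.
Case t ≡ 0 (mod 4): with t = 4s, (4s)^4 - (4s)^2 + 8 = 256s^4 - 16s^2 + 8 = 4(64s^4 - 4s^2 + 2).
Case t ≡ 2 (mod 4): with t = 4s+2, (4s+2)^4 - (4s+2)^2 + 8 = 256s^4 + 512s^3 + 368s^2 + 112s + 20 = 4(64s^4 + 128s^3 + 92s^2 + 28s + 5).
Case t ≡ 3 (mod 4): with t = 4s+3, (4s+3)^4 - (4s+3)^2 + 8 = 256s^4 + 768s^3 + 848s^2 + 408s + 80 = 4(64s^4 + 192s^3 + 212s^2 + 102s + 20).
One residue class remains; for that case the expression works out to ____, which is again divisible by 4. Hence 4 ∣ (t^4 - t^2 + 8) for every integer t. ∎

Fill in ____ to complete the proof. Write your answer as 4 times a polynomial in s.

4(64s^4 + 64s^3 + 20s^2 + 2s + 2)

The residues treated are {0, 2, 3}, so the missing case is t ≡ 1 (mod 4); write t = 4s+1.
Then (4s+1)^4 - (4s+1)^2 + 8 = 256s^4 + 256s^3 + 80s^2 + 8s + 8 = 4(64s^4 + 64s^3 + 20s^2 + 2s + 2).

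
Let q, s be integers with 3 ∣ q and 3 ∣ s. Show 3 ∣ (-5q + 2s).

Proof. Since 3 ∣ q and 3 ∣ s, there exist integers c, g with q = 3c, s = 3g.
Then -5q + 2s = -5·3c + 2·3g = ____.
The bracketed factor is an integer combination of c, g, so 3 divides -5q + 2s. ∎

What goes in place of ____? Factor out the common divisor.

Pull the common 3 out of every term: -5·3c + 2·3g = 3(-5c + 2g).
-5c + 2g is an integer, which exhibits the divisibility.

3(-5c + 2g)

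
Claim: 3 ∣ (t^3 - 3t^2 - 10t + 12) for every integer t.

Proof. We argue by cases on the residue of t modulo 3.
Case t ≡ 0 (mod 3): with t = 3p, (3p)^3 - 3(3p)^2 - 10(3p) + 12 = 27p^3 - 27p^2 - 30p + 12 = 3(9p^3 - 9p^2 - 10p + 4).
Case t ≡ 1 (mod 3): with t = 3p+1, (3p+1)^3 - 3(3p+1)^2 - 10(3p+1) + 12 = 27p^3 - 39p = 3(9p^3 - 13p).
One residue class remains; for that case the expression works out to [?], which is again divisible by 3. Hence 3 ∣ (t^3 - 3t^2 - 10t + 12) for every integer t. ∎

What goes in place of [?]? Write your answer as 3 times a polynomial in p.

3(9p^3 + 9p^2 - 10p - 4)

The residues treated are {0, 1}, so the missing case is t ≡ 2 (mod 3); write t = 3p+2.
Then (3p+2)^3 - 3(3p+2)^2 - 10(3p+2) + 12 = 27p^3 + 27p^2 - 30p - 12 = 3(9p^3 + 9p^2 - 10p - 4).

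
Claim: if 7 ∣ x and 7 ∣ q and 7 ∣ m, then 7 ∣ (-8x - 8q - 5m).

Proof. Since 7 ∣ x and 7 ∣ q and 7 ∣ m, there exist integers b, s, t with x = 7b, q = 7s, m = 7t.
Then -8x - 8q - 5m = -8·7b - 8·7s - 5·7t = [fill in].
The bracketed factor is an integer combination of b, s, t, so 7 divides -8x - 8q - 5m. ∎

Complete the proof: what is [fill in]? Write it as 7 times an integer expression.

7(-8b - 8s - 5t)

Pull the common 7 out of every term: -8·7b - 8·7s - 5·7t = 7(-8b - 8s - 5t).
-8b - 8s - 5t is an integer, which exhibits the divisibility.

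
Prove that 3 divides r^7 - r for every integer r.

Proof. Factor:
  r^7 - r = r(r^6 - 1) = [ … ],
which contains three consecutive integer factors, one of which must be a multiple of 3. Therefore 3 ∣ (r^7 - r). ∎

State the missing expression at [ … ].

r^6 - 1 = (r^2 - 1)(r^4 + r^2 + 1), and r^2 - 1 = (r-1)(r+1).
So r(r^6 - 1) = (r - 1)r(r + 1)(r^4 + r^2 + 1).

(r - 1)r(r + 1)(r^4 + r^2 + 1)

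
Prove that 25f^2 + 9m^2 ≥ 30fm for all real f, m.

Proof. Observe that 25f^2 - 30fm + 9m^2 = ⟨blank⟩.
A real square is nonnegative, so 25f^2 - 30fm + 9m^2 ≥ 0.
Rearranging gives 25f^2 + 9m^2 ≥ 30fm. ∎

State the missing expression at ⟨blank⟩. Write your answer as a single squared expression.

25f^2 - 30fm + 9m^2 is a perfect-square trinomial: the outer terms are (5f)^2 and (3m)^2, and the cross term is -2·5f·3m.
So 25f^2 - 30fm + 9m^2 = (5f - 3m)^2 ≥ 0.

(5f - 3m)^2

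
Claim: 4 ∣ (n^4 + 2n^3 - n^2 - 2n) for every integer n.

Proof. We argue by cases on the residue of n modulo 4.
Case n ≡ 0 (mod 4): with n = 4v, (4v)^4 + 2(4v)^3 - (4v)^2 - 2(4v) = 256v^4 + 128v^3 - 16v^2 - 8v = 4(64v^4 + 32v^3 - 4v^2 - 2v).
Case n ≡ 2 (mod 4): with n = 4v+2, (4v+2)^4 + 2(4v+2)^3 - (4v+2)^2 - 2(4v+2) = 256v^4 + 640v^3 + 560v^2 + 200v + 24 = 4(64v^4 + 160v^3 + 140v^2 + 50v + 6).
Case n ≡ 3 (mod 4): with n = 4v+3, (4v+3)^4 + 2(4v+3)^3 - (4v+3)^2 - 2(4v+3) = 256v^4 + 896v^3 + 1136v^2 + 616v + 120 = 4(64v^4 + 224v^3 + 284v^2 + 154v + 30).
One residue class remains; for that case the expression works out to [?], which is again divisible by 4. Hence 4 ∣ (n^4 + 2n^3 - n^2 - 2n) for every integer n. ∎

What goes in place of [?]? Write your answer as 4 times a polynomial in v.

4(64v^4 + 96v^3 + 44v^2 + 6v)

Only n ≡ 1 (mod 4) is unaccounted for. Put n = 4v+1:
(4v+1)^4 + 2(4v+1)^3 - (4v+1)^2 - 2(4v+1) expands to 256v^4 + 384v^3 + 176v^2 + 24v,
and factoring out 4 leaves 4(64v^4 + 96v^3 + 44v^2 + 6v).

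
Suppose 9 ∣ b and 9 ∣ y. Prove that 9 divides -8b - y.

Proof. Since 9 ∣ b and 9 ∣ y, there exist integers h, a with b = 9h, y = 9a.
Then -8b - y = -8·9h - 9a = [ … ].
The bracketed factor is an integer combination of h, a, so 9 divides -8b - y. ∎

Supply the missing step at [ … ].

9(-a - 8h)

Pull the common 9 out of every term: -8·9h - 9a = 9(-a - 8h).
-a - 8h is an integer, which exhibits the divisibility.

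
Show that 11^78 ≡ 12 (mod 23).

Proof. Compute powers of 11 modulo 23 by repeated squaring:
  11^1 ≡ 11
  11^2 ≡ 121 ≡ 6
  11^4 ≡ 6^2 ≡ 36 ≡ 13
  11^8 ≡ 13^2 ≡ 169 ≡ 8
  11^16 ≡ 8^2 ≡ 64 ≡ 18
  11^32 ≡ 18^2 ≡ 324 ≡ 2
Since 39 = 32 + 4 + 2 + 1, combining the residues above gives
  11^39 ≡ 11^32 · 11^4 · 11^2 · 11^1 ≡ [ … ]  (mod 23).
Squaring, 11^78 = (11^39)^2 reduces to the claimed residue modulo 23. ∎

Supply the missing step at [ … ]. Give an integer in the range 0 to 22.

14

Multiply the listed residues: 2 · 13 · 6 · 11 = 26 → 156 → 1716.
Reducing modulo 23: 1716 = 74·23 + 14, so 11^39 ≡ 14.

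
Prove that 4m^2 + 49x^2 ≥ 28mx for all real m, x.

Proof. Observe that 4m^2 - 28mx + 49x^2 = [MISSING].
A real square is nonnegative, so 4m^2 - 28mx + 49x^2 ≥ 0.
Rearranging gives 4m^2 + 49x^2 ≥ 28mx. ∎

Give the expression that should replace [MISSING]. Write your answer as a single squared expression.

4m^2 - 28mx + 49x^2 is a perfect-square trinomial: the outer terms are (2m)^2 and (7x)^2, and the cross term is -2·2m·7x.
So 4m^2 - 28mx + 49x^2 = (2m - 7x)^2 ≥ 0.

(2m - 7x)^2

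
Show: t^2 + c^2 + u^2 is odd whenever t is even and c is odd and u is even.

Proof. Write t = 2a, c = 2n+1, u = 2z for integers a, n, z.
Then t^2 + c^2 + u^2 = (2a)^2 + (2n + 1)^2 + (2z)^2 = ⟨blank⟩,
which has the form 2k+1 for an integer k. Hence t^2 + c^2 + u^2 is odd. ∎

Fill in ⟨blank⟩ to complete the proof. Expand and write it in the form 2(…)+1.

Expanding: (2a)^2 + (2n + 1)^2 + (2z)^2 = 4a^2 + 4n^2 + 4n + 4z^2 + 1.
Every term except the constant is even, so this is 2(2a^2 + 2n^2 + 2n + 2z^2) + 1,
and 2a^2 + 2n^2 + 2n + 2z^2 ∈ ℤ gives the required form.

2(2a^2 + 2n^2 + 2n + 2z^2) + 1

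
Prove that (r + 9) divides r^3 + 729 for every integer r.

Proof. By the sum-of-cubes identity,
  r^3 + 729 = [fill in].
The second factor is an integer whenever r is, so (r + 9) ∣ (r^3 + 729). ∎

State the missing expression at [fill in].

Polynomial division of r^3 + 729 by r + 9 leaves remainder 0 and quotient r^2 - 9r + 81.
Hence r^3 + 729 = (r + 9)(r^2 - 9r + 81).

(r + 9)(r^2 - 9r + 81)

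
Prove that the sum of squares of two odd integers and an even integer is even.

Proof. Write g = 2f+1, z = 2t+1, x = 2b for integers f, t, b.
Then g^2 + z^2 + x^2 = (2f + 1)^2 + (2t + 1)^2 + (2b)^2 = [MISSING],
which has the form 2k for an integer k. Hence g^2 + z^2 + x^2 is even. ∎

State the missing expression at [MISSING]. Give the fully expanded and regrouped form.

(2f + 1)^2 + (2t + 1)^2 + (2b)^2 = 4b^2 + 4f^2 + 4f + 4t^2 + 4t + 2
= 2(2b^2 + 2f^2 + 2f + 2t^2 + 2t + 1).
Since 2b^2 + 2f^2 + 2f + 2t^2 + 2t + 1 is an integer, the sum of squares is of the form 2k for an integer k.

2(2b^2 + 2f^2 + 2f + 2t^2 + 2t + 1)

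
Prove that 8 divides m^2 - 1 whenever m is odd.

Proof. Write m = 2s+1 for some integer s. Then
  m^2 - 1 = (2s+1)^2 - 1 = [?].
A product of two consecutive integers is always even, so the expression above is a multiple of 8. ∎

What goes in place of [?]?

4s(s + 1)

(2s+1)^2 - 1 = 4s^2 + 4s + 1 - 1 = 4s^2 + 4s = 4s(s+1).
Since s and s+1 are consecutive, s(s+1) is even, and 4·(even) is a multiple of 8.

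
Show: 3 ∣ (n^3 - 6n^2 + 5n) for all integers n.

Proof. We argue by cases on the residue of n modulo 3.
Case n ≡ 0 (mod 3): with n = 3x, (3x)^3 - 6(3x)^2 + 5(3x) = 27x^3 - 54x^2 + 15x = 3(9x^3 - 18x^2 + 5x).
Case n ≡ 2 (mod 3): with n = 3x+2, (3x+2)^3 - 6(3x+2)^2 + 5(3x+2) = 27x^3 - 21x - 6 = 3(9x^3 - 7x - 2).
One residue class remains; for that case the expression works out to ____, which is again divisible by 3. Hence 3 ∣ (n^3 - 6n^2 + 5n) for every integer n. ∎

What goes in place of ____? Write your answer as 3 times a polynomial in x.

3(9x^3 - 9x^2 - 4x)

Only n ≡ 1 (mod 3) is unaccounted for. Put n = 3x+1:
(3x+1)^3 - 6(3x+1)^2 + 5(3x+1) expands to 27x^3 - 27x^2 - 12x,
and factoring out 3 leaves 3(9x^3 - 9x^2 - 4x).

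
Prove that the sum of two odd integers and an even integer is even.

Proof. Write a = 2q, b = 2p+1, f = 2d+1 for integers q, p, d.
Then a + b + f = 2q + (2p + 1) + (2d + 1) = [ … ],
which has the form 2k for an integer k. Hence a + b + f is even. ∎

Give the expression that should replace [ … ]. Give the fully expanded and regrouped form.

2(d + p + q + 1)

Expanding: 2q + (2p + 1) + (2d + 1) = 2d + 2p + 2q + 2.
Every term is even; pulling out the factor of 2 gives 2(d + p + q + 1).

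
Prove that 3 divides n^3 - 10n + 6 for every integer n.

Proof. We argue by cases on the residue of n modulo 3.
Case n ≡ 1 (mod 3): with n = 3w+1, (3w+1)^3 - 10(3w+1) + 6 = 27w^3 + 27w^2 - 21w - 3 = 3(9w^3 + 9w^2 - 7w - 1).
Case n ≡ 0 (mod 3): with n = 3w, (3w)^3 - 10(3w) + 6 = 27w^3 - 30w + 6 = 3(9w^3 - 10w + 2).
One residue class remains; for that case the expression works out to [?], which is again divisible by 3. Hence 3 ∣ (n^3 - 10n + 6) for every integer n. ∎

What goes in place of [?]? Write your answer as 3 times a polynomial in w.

Only n ≡ 2 (mod 3) is unaccounted for. Put n = 3w+2:
(3w+2)^3 - 10(3w+2) + 6 expands to 27w^3 + 54w^2 + 6w - 6,
and factoring out 3 leaves 3(9w^3 + 18w^2 + 2w - 2).

3(9w^3 + 18w^2 + 2w - 2)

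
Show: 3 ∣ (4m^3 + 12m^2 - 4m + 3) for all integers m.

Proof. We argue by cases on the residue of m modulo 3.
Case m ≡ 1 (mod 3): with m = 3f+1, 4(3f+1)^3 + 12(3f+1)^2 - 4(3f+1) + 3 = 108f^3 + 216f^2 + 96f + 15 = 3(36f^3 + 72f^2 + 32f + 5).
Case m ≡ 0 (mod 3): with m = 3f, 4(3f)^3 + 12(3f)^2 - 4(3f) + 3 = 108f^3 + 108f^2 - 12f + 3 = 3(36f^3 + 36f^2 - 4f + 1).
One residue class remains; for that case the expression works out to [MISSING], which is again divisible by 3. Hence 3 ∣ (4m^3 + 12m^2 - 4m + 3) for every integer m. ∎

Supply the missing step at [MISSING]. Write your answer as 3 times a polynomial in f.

Only m ≡ 2 (mod 3) is unaccounted for. Put m = 3f+2:
4(3f+2)^3 + 12(3f+2)^2 - 4(3f+2) + 3 expands to 108f^3 + 324f^2 + 276f + 75,
and factoring out 3 leaves 3(36f^3 + 108f^2 + 92f + 25).

3(36f^3 + 108f^2 + 92f + 25)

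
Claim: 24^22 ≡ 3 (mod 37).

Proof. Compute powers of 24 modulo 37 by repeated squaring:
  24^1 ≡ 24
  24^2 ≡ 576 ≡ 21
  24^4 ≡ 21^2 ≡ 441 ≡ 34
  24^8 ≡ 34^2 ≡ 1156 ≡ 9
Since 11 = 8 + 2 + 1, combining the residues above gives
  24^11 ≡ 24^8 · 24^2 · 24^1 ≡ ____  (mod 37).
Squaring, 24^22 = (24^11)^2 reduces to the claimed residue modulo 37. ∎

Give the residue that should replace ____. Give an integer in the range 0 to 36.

22

24^8 · 24^2 · 24^1 ≡ 9 · 21 · 24 = 4536.
4536 mod 37 = 22, so 24^11 ≡ 22 (mod 37).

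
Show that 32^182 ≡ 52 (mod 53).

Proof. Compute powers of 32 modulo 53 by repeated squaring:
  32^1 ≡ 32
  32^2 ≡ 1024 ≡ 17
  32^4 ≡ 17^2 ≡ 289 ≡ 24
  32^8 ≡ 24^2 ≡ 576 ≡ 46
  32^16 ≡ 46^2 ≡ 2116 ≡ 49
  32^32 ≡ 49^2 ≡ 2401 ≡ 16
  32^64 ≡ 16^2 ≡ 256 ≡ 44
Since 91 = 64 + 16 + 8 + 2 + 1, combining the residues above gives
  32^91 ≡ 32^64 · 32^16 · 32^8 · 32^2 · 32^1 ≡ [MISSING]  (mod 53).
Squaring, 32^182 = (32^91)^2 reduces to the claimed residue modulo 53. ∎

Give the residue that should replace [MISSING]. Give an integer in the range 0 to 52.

Multiply the listed residues: 44 · 49 · 46 · 17 · 32 = 2156 → 99176 → 1685992 → 53951744.
Reducing modulo 53: 53951744 = 1017957·53 + 23, so 32^91 ≡ 23.

23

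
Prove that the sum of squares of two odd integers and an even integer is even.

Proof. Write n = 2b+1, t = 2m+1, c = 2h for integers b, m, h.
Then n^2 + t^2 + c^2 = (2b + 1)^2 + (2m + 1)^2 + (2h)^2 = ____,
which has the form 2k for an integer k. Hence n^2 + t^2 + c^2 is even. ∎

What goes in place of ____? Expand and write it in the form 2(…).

2(2b^2 + 2b + 2h^2 + 2m^2 + 2m + 1)

(2b + 1)^2 + (2m + 1)^2 + (2h)^2 = 4b^2 + 4b + 4h^2 + 4m^2 + 4m + 2
= 2(2b^2 + 2b + 2h^2 + 2m^2 + 2m + 1).
Since 2b^2 + 2b + 2h^2 + 2m^2 + 2m + 1 is an integer, the sum of squares is of the form 2k for an integer k.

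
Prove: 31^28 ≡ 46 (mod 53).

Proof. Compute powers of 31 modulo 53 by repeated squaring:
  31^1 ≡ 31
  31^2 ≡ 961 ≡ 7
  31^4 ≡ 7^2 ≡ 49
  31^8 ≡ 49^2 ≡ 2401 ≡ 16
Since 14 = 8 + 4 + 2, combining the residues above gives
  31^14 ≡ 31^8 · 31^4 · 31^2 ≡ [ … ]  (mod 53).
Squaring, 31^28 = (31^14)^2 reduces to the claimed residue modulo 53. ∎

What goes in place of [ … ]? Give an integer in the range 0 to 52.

29

Multiply the listed residues: 16 · 49 · 7 = 784 → 5488.
Reducing modulo 53: 5488 = 103·53 + 29, so 31^14 ≡ 29.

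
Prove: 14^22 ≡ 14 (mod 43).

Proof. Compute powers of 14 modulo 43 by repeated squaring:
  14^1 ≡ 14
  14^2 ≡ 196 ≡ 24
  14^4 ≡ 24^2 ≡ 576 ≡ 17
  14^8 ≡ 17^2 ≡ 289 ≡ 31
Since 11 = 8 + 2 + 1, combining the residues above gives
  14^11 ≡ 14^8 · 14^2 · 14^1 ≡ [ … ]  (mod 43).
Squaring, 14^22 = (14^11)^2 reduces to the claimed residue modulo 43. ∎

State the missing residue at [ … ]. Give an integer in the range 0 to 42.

10

14^8 · 14^2 · 14^1 ≡ 31 · 24 · 14 = 10416.
10416 mod 43 = 10, so 14^11 ≡ 10 (mod 43).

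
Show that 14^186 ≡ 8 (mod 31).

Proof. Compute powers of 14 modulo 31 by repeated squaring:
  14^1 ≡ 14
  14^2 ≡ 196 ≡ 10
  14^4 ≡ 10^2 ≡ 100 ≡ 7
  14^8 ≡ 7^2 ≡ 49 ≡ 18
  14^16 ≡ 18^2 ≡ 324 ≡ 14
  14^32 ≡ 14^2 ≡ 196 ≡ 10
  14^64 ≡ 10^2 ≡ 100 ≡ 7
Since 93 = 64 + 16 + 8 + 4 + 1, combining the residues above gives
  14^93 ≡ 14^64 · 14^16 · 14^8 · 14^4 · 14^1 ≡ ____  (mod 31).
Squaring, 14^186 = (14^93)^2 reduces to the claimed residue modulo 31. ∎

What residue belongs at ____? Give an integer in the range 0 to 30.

14^64 · 14^16 · 14^8 · 14^4 · 14^1 ≡ 7 · 14 · 18 · 7 · 14 = 172872.
172872 mod 31 = 16, so 14^93 ≡ 16 (mod 31).

16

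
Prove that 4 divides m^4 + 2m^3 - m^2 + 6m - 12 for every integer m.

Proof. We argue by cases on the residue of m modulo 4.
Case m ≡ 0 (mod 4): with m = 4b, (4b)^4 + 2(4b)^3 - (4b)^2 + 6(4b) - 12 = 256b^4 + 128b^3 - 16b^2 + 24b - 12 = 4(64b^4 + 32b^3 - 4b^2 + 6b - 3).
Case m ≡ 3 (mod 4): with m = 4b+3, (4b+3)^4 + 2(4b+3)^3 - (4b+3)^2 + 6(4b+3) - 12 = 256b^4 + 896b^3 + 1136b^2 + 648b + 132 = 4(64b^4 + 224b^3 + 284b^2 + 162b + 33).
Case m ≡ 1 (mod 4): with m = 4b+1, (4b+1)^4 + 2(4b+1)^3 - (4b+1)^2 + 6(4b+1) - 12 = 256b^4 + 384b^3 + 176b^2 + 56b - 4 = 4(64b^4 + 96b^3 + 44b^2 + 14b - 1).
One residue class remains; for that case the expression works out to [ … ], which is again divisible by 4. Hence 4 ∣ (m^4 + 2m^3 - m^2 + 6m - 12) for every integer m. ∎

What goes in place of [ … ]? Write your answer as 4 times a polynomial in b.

Only m ≡ 2 (mod 4) is unaccounted for. Put m = 4b+2:
(4b+2)^4 + 2(4b+2)^3 - (4b+2)^2 + 6(4b+2) - 12 expands to 256b^4 + 640b^3 + 560b^2 + 232b + 28,
and factoring out 4 leaves 4(64b^4 + 160b^3 + 140b^2 + 58b + 7).

4(64b^4 + 160b^3 + 140b^2 + 58b + 7)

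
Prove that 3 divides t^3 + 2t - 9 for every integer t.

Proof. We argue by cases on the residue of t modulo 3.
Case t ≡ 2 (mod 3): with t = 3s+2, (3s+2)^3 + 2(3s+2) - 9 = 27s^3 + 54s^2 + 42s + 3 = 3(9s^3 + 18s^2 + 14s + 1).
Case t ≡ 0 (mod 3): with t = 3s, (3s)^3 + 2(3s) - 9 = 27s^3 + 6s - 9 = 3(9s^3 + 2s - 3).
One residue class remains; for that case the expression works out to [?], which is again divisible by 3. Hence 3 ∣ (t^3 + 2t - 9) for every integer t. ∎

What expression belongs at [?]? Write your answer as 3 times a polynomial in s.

3(9s^3 + 9s^2 + 5s - 2)

Only t ≡ 1 (mod 3) is unaccounted for. Put t = 3s+1:
(3s+1)^3 + 2(3s+1) - 9 expands to 27s^3 + 27s^2 + 15s - 6,
and factoring out 3 leaves 3(9s^3 + 9s^2 + 5s - 2).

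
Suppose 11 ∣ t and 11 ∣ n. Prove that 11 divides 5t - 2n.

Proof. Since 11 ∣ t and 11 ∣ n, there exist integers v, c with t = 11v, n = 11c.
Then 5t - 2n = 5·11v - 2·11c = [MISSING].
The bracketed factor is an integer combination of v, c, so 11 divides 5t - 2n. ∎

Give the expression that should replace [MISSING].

Each term has a factor of 11: 5·11v - 2·11c = 11·(-2c + 5v).
Since -2c + 5v is an integer, 11 ∣ (5t - 2n).

11(-2c + 5v)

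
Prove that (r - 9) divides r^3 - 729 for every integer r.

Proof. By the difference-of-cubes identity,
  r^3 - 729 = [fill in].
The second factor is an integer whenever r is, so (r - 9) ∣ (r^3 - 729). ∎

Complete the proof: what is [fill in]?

(r - 9)(r^2 + 9r + 81)

a^3 - b^3 = (a - b)(a^2 + ab + b^2). With a = r, b = 9:
r^3 - 729 = (r - 9)(r^2 + 9r + 81).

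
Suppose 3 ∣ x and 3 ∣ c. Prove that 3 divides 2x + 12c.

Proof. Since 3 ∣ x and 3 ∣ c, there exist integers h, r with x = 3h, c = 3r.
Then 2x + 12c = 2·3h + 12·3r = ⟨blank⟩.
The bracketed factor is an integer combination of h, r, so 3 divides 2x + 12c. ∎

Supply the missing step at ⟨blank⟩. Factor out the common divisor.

3(2h + 12r)

Pull the common 3 out of every term: 2·3h + 12·3r = 3(2h + 12r).
2h + 12r is an integer, which exhibits the divisibility.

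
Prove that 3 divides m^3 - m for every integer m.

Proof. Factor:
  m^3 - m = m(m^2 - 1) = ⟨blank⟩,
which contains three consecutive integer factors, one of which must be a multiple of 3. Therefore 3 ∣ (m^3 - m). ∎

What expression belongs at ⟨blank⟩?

m(m^2 - 1) = m(m - 1)(m + 1) = (m - 1)m(m + 1).
These three factors are consecutive integers, so their product is divisible by 3.

(m - 1)m(m + 1)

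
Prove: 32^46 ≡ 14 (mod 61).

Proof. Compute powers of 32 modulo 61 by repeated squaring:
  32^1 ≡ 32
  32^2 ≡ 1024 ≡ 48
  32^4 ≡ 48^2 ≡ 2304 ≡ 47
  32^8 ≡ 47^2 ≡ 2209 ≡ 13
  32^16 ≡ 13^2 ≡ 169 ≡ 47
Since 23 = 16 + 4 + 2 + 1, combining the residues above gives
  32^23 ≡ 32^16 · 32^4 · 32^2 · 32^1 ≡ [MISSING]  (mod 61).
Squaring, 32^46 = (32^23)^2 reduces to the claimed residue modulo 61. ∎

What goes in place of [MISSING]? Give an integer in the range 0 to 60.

Multiply the listed residues: 47 · 47 · 48 · 32 = 2209 → 106032 → 3393024.
Reducing modulo 61: 3393024 = 55623·61 + 21, so 32^23 ≡ 21.

21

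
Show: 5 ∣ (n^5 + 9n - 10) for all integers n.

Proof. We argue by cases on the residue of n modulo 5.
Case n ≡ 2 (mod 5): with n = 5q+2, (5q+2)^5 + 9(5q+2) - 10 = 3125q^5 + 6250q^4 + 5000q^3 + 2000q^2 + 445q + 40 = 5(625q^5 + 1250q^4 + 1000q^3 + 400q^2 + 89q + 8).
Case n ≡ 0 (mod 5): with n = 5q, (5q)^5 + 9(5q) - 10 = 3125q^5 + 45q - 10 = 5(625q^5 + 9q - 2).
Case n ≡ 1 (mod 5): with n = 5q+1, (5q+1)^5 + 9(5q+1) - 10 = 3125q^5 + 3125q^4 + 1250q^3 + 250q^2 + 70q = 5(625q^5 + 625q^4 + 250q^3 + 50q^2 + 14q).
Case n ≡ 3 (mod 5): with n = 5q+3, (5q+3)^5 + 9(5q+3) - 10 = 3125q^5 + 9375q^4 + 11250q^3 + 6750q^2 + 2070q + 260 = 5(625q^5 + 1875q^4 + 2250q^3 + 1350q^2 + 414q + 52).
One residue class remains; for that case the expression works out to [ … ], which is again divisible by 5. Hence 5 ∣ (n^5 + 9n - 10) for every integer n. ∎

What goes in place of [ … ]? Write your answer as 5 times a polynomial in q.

Only n ≡ 4 (mod 5) is unaccounted for. Put n = 5q+4:
(5q+4)^5 + 9(5q+4) - 10 expands to 3125q^5 + 12500q^4 + 20000q^3 + 16000q^2 + 6445q + 1050,
and factoring out 5 leaves 5(625q^5 + 2500q^4 + 4000q^3 + 3200q^2 + 1289q + 210).

5(625q^5 + 2500q^4 + 4000q^3 + 3200q^2 + 1289q + 210)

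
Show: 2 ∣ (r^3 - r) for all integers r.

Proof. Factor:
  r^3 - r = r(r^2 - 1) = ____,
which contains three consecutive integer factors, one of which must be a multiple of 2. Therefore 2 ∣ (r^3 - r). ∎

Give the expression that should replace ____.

(r - 1)r(r + 1)

r(r^2 - 1) = r(r - 1)(r + 1) = (r - 1)r(r + 1).
These three factors are consecutive integers, so their product is divisible by 2.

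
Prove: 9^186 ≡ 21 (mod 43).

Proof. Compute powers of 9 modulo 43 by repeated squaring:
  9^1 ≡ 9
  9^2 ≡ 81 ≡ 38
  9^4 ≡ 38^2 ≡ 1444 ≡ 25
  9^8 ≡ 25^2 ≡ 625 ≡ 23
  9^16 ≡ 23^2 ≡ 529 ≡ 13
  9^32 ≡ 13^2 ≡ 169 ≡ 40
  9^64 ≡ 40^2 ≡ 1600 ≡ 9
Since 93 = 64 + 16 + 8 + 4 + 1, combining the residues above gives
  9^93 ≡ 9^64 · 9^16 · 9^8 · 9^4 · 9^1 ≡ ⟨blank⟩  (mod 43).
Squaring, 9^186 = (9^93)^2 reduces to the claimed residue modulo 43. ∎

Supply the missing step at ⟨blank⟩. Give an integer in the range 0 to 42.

9^64 · 9^16 · 9^8 · 9^4 · 9^1 ≡ 9 · 13 · 23 · 25 · 9 = 605475.
605475 mod 43 = 35, so 9^93 ≡ 35 (mod 43).

35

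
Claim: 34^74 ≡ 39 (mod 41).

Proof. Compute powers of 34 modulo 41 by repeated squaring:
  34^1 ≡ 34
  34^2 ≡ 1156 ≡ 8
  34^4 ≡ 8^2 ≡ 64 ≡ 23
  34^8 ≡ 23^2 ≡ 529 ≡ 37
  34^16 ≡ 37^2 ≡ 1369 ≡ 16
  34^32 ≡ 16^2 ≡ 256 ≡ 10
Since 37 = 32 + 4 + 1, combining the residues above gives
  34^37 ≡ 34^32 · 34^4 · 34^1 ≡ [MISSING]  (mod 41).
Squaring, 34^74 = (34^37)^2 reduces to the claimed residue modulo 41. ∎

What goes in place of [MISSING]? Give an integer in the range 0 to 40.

30

34^32 · 34^4 · 34^1 ≡ 10 · 23 · 34 = 7820.
7820 mod 41 = 30, so 34^37 ≡ 30 (mod 41).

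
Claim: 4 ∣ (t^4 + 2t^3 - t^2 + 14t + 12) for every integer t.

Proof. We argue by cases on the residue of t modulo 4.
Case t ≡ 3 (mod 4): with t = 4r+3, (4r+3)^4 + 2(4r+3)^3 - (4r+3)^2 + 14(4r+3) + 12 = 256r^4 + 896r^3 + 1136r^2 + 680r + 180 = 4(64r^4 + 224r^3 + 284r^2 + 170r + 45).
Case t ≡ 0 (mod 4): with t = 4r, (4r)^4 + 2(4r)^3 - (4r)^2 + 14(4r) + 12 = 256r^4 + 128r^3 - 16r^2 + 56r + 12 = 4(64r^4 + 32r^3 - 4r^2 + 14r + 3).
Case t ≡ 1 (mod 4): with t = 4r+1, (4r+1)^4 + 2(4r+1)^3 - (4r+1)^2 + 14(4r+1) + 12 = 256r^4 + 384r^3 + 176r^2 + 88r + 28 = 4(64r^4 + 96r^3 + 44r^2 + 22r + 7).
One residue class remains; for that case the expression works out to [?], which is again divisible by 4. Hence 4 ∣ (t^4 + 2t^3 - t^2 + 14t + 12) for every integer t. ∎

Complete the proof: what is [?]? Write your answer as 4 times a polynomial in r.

4(64r^4 + 160r^3 + 140r^2 + 66r + 17)

The residues treated are {3, 0, 1}, so the missing case is t ≡ 2 (mod 4); write t = 4r+2.
Then (4r+2)^4 + 2(4r+2)^3 - (4r+2)^2 + 14(4r+2) + 12 = 256r^4 + 640r^3 + 560r^2 + 264r + 68 = 4(64r^4 + 160r^3 + 140r^2 + 66r + 17).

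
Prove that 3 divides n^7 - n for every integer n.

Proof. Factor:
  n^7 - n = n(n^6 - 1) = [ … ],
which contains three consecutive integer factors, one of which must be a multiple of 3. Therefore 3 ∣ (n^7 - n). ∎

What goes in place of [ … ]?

(n - 1)n(n + 1)(n^4 + n^2 + 1)

n^6 - 1 = (n^2 - 1)(n^4 + n^2 + 1), and n^2 - 1 = (n-1)(n+1).
So n(n^6 - 1) = (n - 1)n(n + 1)(n^4 + n^2 + 1).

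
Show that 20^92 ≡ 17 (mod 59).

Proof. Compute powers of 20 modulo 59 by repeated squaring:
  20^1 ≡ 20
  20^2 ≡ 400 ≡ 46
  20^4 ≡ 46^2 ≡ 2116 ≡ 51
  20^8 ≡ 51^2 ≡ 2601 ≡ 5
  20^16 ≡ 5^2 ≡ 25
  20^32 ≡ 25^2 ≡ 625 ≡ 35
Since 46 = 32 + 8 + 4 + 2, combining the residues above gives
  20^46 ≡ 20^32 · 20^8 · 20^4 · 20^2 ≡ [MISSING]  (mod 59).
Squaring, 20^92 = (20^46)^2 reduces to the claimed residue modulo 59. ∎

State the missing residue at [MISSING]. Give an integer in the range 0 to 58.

Multiply the listed residues: 35 · 5 · 51 · 46 = 175 → 8925 → 410550.
Reducing modulo 59: 410550 = 6958·59 + 28, so 20^46 ≡ 28.

28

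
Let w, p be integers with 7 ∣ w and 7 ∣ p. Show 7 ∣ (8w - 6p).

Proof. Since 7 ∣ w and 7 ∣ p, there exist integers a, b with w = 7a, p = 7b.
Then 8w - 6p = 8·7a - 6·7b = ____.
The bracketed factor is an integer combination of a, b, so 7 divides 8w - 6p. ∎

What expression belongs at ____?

7(8a - 6b)

Pull the common 7 out of every term: 8·7a - 6·7b = 7(8a - 6b).
8a - 6b is an integer, which exhibits the divisibility.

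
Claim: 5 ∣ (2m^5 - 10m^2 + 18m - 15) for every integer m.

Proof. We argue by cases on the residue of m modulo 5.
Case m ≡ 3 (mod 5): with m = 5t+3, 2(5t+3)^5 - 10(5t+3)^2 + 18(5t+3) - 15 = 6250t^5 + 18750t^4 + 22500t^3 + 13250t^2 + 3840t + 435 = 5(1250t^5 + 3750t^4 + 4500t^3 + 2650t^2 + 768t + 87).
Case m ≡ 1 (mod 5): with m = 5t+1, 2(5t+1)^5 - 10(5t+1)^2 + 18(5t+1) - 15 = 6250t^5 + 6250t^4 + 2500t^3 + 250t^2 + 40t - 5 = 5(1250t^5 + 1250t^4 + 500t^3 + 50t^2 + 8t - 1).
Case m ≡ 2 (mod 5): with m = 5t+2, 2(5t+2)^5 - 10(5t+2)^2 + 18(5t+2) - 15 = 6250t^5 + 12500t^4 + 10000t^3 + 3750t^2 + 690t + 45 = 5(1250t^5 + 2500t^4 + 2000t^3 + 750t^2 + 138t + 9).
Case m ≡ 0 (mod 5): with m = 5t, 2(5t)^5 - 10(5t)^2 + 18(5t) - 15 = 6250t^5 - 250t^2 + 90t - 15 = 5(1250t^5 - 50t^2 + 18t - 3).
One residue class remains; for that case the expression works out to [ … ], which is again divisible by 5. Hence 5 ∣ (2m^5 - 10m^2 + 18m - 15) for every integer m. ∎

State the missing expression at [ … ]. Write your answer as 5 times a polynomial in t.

Only m ≡ 4 (mod 5) is unaccounted for. Put m = 5t+4:
2(5t+4)^5 - 10(5t+4)^2 + 18(5t+4) - 15 expands to 6250t^5 + 25000t^4 + 40000t^3 + 31750t^2 + 12490t + 1945,
and factoring out 5 leaves 5(1250t^5 + 5000t^4 + 8000t^3 + 6350t^2 + 2498t + 389).

5(1250t^5 + 5000t^4 + 8000t^3 + 6350t^2 + 2498t + 389)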